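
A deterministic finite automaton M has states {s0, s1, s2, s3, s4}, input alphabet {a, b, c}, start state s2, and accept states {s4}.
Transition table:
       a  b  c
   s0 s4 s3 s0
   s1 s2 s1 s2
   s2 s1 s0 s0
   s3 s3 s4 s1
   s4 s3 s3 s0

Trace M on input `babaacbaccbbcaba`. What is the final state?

s2 --b--> s0
s0 --a--> s4
s4 --b--> s3
s3 --a--> s3
s3 --a--> s3
s3 --c--> s1
s1 --b--> s1
s1 --a--> s2
s2 --c--> s0
s0 --c--> s0
s0 --b--> s3
s3 --b--> s4
s4 --c--> s0
s0 --a--> s4
s4 --b--> s3
s3 --a--> s3

s3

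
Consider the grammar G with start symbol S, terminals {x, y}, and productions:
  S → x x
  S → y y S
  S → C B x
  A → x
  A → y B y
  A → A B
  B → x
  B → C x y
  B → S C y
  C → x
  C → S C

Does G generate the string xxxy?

no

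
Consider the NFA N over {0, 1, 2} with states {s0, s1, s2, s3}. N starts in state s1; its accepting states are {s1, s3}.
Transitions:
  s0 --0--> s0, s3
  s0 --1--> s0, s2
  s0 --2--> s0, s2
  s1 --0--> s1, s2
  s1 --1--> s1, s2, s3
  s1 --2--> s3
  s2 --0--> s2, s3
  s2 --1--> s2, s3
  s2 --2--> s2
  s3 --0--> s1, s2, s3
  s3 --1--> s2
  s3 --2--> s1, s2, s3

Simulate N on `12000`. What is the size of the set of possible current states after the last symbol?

3

Start: {s1}
read 1: {s1, s2, s3}
read 2: {s1, s2, s3}
read 0: {s1, s2, s3}
read 0: {s1, s2, s3}
read 0: {s1, s2, s3}
Final reachable set {s1, s2, s3} has 3 states.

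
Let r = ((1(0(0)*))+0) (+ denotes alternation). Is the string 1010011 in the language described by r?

no

Neither (1(0(0)*)) nor 0 matches 1010011.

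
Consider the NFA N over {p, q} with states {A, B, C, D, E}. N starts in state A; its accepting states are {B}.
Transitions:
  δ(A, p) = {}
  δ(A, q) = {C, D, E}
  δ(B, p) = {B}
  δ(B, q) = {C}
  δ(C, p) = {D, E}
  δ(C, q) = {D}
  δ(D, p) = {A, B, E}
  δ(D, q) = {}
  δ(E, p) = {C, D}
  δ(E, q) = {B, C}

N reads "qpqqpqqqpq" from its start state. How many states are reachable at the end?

4

Start: {A}
read q: {C, D, E}
read p: {A, B, C, D, E}
read q: {B, C, D, E}
read q: {B, C, D}
read p: {A, B, D, E}
read q: {B, C, D, E}
read q: {B, C, D}
read q: {C, D}
read p: {A, B, D, E}
read q: {B, C, D, E}
Final reachable set {B, C, D, E} has 4 states.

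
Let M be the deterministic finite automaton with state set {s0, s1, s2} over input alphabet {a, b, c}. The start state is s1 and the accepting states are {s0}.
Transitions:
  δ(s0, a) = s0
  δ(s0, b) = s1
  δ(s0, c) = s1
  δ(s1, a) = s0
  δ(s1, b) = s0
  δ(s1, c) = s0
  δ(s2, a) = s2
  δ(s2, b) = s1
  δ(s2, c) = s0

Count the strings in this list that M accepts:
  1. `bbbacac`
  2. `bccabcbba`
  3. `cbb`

2

`bbbacac`: rejected
`bccabcbba`: accepted
`cbb`: accepted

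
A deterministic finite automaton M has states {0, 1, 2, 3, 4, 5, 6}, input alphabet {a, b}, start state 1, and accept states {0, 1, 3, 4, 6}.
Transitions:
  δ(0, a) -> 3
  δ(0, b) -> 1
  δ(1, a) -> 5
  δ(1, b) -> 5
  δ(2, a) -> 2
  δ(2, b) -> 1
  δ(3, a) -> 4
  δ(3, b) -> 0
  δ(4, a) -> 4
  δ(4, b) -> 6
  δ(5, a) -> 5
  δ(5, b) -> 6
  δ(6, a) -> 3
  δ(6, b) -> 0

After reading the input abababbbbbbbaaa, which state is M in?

5

1 --a--> 5
5 --b--> 6
6 --a--> 3
3 --b--> 0
0 --a--> 3
3 --b--> 0
0 --b--> 1
1 --b--> 5
5 --b--> 6
6 --b--> 0
0 --b--> 1
1 --b--> 5
5 --a--> 5
5 --a--> 5
5 --a--> 5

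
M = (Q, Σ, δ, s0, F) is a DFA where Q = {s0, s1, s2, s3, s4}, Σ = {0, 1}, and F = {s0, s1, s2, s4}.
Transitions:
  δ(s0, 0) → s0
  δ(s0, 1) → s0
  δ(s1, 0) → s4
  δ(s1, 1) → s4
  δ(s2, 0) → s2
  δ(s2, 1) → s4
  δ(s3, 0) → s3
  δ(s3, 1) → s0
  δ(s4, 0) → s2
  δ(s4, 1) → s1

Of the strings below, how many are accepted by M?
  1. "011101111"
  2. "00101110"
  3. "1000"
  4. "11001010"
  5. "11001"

5

"011101111": accepted
"00101110": accepted
"1000": accepted
"11001010": accepted
"11001": accepted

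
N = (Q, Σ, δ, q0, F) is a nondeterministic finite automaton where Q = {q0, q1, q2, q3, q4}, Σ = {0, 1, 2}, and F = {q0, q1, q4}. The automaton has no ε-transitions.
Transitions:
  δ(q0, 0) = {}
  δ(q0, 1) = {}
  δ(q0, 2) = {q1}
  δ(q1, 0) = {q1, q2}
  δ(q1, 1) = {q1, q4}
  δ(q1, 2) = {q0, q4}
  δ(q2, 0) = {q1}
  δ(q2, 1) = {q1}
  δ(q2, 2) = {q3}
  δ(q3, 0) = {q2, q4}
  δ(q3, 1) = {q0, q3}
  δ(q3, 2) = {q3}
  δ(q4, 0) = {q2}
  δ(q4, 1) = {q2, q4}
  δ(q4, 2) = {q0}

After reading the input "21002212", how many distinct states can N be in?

Start: {q0}
read 2: {q1}
read 1: {q1, q4}
read 0: {q1, q2}
read 0: {q1, q2}
read 2: {q0, q3, q4}
read 2: {q0, q1, q3}
read 1: {q0, q1, q3, q4}
read 2: {q0, q1, q3, q4}
Final reachable set {q0, q1, q3, q4} has 4 states.

4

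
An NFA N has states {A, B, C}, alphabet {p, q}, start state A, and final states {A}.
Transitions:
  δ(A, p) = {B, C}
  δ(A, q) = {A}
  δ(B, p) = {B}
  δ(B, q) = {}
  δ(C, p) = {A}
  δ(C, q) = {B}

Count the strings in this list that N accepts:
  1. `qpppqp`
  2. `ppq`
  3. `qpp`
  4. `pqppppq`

2

`qpppqp`: rejected
`ppq`: accepted
`qpp`: accepted
`pqppppq`: rejected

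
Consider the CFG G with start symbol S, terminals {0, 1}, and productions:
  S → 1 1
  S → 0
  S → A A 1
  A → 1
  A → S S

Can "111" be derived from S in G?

yes

S ⇒ AA1 ⇒ 1A1 ⇒ 111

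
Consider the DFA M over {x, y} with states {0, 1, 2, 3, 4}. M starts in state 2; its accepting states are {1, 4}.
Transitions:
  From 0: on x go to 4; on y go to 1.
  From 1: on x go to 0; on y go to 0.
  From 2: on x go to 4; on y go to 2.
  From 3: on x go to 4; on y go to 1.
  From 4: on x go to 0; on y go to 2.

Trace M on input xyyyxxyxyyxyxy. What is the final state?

2

2 --x--> 4
4 --y--> 2
2 --y--> 2
2 --y--> 2
2 --x--> 4
4 --x--> 0
0 --y--> 1
1 --x--> 0
0 --y--> 1
1 --y--> 0
0 --x--> 4
4 --y--> 2
2 --x--> 4
4 --y--> 2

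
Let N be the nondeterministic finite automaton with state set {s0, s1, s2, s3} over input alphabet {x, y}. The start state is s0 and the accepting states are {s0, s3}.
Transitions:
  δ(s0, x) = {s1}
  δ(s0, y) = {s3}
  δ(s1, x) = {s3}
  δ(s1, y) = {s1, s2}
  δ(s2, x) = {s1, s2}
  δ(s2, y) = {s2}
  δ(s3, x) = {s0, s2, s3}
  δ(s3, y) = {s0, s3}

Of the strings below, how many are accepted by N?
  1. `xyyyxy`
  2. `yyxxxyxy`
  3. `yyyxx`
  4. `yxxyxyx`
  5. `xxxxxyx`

5

`xyyyxy`: accepted
`yyxxxyxy`: accepted
`yyyxx`: accepted
`yxxyxyx`: accepted
`xxxxxyx`: accepted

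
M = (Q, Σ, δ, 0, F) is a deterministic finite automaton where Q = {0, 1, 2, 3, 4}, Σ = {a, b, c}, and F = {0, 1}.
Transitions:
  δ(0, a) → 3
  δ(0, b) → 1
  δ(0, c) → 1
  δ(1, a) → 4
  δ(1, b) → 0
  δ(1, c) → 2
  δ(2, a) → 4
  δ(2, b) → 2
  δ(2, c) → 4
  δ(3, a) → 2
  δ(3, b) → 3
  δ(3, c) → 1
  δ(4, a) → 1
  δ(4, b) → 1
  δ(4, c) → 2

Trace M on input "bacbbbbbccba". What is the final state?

4

0 --b--> 1
1 --a--> 4
4 --c--> 2
2 --b--> 2
2 --b--> 2
2 --b--> 2
2 --b--> 2
2 --b--> 2
2 --c--> 4
4 --c--> 2
2 --b--> 2
2 --a--> 4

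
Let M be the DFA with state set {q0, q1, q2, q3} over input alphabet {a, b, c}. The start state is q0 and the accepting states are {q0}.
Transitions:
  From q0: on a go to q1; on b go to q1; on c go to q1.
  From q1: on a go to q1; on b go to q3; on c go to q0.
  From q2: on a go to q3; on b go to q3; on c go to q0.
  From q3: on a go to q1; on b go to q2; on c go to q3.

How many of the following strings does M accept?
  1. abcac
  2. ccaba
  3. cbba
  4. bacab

abcac: accepted
ccaba: rejected
cbba: rejected
bacab: rejected

1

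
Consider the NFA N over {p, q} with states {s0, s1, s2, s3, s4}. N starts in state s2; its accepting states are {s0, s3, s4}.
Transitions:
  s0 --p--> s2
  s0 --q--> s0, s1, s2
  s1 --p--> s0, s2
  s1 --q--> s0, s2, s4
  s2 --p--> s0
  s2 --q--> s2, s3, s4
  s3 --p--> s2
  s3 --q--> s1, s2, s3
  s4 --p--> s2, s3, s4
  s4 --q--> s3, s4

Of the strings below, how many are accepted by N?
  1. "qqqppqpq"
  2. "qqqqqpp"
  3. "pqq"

"qqqppqpq": accepted
"qqqqqpp": accepted
"pqq": accepted

3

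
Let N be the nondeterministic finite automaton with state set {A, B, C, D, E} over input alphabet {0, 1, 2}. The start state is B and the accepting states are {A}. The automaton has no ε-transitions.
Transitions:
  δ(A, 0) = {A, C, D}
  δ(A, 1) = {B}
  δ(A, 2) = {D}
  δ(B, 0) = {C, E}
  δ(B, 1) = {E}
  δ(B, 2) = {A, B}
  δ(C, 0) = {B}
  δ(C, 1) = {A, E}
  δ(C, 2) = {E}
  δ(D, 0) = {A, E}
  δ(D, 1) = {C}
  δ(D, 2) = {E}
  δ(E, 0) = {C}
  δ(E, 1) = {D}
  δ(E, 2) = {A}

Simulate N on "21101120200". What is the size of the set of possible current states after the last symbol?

Start: {B}
read 2: {A, B}
read 1: {B, E}
read 1: {D, E}
read 0: {A, C, E}
read 1: {A, B, D, E}
read 1: {B, C, D, E}
read 2: {A, B, E}
read 0: {A, C, D, E}
read 2: {A, D, E}
read 0: {A, C, D, E}
read 0: {A, B, C, D, E}
Final reachable set {A, B, C, D, E} has 5 states.

5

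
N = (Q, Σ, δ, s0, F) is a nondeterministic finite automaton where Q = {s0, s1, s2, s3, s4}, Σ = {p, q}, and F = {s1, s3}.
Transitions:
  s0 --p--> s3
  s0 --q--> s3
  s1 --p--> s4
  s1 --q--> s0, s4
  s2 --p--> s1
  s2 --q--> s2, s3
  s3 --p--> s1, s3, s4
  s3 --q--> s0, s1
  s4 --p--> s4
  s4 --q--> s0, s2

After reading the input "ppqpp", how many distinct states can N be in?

Start: {s0}
read p: {s3}
read p: {s1, s3, s4}
read q: {s0, s1, s2, s4}
read p: {s1, s3, s4}
read p: {s1, s3, s4}
Final reachable set {s1, s3, s4} has 3 states.

3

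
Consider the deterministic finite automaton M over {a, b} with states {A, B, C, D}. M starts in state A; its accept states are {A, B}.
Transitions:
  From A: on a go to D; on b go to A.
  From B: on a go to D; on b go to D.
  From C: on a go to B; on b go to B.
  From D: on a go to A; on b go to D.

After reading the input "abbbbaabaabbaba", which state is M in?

D

A --a--> D
D --b--> D
D --b--> D
D --b--> D
D --b--> D
D --a--> A
A --a--> D
D --b--> D
D --a--> A
A --a--> D
D --b--> D
D --b--> D
D --a--> A
A --b--> A
A --a--> D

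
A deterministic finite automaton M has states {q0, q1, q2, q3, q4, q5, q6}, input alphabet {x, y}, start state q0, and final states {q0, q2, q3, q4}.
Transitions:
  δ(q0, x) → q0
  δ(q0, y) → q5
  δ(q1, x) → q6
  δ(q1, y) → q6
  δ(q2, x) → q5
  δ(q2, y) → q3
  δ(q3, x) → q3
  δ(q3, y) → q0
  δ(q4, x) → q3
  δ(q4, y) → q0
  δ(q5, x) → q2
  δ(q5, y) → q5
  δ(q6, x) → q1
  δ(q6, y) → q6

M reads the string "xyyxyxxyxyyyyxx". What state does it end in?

q5

q0 --x--> q0
q0 --y--> q5
q5 --y--> q5
q5 --x--> q2
q2 --y--> q3
q3 --x--> q3
q3 --x--> q3
q3 --y--> q0
q0 --x--> q0
q0 --y--> q5
q5 --y--> q5
q5 --y--> q5
q5 --y--> q5
q5 --x--> q2
q2 --x--> q5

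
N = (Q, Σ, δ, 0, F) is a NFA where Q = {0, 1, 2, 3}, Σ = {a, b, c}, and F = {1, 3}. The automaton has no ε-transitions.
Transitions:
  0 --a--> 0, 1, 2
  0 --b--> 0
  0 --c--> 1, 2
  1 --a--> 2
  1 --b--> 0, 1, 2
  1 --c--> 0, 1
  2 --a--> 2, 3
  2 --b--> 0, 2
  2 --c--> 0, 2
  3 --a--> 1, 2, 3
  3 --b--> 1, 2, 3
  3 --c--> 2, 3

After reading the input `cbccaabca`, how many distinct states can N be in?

4

Start: {0}
read c: {1, 2}
read b: {0, 1, 2}
read c: {0, 1, 2}
read c: {0, 1, 2}
read a: {0, 1, 2, 3}
read a: {0, 1, 2, 3}
read b: {0, 1, 2, 3}
read c: {0, 1, 2, 3}
read a: {0, 1, 2, 3}
Final reachable set {0, 1, 2, 3} has 4 states.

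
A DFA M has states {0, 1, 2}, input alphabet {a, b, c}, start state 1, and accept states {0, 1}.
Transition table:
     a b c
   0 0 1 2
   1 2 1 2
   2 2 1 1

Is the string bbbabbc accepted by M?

rejected

1 --b--> 1
1 --b--> 1
1 --b--> 1
1 --a--> 2
2 --b--> 1
1 --b--> 1
1 --c--> 2
End in state 2, which is not an accepting state.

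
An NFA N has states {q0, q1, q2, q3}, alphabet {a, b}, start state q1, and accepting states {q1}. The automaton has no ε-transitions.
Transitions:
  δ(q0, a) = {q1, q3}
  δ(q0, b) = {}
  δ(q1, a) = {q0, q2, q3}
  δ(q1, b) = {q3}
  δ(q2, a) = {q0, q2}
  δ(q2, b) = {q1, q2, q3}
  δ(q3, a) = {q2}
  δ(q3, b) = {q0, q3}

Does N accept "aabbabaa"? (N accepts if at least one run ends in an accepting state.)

Start: {q1}
read a: {q0, q2, q3}
read a: {q0, q1, q2, q3}
read b: {q0, q1, q2, q3}
read b: {q0, q1, q2, q3}
read a: {q0, q1, q2, q3}
read b: {q0, q1, q2, q3}
read a: {q0, q1, q2, q3}
read a: {q0, q1, q2, q3}
Reachable ∩ accepting = {q1} — nonempty.

accepted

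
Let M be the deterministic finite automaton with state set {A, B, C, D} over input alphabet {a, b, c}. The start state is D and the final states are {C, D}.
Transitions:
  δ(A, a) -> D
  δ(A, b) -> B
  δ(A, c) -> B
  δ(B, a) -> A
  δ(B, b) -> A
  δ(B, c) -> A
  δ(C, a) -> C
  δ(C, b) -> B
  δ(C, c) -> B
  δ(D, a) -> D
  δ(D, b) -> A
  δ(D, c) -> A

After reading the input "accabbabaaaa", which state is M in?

D

D --a--> D
D --c--> A
A --c--> B
B --a--> A
A --b--> B
B --b--> A
A --a--> D
D --b--> A
A --a--> D
D --a--> D
D --a--> D
D --a--> D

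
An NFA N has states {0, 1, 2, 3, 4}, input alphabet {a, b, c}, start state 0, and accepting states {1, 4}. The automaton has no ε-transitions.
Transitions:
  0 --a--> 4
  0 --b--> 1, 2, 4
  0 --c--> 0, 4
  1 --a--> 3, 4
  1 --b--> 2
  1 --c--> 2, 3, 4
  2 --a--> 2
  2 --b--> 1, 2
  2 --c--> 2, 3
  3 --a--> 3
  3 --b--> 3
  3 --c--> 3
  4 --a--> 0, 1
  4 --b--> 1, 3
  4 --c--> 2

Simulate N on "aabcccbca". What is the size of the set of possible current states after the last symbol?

Start: {0}
read a: {4}
read a: {0, 1}
read b: {1, 2, 4}
read c: {2, 3, 4}
read c: {2, 3}
read c: {2, 3}
read b: {1, 2, 3}
read c: {2, 3, 4}
read a: {0, 1, 2, 3}
Final reachable set {0, 1, 2, 3} has 4 states.

4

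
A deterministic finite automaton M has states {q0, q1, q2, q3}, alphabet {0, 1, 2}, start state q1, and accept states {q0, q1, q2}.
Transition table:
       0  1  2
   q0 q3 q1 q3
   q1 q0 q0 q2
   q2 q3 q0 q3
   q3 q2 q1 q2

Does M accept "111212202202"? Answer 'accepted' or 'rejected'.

q1 --1--> q0
q0 --1--> q1
q1 --1--> q0
q0 --2--> q3
q3 --1--> q1
q1 --2--> q2
q2 --2--> q3
q3 --0--> q2
q2 --2--> q3
q3 --2--> q2
q2 --0--> q3
q3 --2--> q2
End in state q2, which is an accepting state.

accepted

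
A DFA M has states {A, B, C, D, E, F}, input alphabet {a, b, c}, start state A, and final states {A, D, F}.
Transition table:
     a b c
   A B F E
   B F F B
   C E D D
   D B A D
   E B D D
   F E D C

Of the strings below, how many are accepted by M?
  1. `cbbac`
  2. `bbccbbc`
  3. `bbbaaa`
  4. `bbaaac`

1

`cbbac`: rejected
`bbccbbc`: rejected
`bbbaaa`: rejected
`bbaaac`: accepted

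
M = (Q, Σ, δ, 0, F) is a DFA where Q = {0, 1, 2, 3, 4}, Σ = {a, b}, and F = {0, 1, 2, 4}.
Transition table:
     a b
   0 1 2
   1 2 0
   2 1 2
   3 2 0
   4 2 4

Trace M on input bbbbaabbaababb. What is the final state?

2

0 --b--> 2
2 --b--> 2
2 --b--> 2
2 --b--> 2
2 --a--> 1
1 --a--> 2
2 --b--> 2
2 --b--> 2
2 --a--> 1
1 --a--> 2
2 --b--> 2
2 --a--> 1
1 --b--> 0
0 --b--> 2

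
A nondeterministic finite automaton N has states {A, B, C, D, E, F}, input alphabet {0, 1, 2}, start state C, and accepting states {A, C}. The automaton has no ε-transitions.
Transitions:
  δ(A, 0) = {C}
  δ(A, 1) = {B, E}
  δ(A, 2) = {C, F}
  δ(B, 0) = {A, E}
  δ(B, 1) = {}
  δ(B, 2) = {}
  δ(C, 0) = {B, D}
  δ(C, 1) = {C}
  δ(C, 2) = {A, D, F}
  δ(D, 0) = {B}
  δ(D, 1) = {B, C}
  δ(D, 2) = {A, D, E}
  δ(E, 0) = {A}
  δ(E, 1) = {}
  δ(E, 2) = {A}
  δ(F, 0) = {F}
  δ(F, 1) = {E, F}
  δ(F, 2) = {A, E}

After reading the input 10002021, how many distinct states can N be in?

Start: {C}
read 1: {C}
read 0: {B, D}
read 0: {A, B, E}
read 0: {A, C, E}
read 2: {A, C, D, F}
read 0: {B, C, D, F}
read 2: {A, D, E, F}
read 1: {B, C, E, F}
Final reachable set {B, C, E, F} has 4 states.

4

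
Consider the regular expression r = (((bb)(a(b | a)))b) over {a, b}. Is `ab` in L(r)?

no

No split of ab into u·v has ((bb)(a(b|a))) matching u and b matching v.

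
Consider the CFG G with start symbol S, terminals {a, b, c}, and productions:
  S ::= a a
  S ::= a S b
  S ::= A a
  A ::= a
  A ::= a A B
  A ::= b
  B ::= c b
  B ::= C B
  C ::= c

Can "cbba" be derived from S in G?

no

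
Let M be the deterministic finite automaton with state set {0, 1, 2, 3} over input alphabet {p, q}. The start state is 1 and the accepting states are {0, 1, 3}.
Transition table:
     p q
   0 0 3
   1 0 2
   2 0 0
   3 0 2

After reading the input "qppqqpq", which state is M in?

3

1 --q--> 2
2 --p--> 0
0 --p--> 0
0 --q--> 3
3 --q--> 2
2 --p--> 0
0 --q--> 3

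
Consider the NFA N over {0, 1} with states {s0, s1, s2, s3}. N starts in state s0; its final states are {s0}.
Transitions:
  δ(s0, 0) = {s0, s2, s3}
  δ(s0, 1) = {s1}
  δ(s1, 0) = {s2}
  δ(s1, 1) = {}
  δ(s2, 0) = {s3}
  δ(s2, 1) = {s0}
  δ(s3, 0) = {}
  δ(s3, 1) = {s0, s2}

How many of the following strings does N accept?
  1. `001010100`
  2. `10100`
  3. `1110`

2

`001010100`: accepted
`10100`: accepted
`1110`: rejected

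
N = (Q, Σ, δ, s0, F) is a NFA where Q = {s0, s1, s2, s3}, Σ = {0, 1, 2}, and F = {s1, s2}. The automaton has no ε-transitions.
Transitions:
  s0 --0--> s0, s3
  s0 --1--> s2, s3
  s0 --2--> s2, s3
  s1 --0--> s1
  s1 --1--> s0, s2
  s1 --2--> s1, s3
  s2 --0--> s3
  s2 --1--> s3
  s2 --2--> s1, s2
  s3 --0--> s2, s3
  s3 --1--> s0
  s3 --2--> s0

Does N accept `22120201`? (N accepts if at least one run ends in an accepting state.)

Start: {s0}
read 2: {s2, s3}
read 2: {s0, s1, s2}
read 1: {s0, s2, s3}
read 2: {s0, s1, s2, s3}
read 0: {s0, s1, s2, s3}
read 2: {s0, s1, s2, s3}
read 0: {s0, s1, s2, s3}
read 1: {s0, s2, s3}
Reachable ∩ accepting = {s2} — nonempty.

accepted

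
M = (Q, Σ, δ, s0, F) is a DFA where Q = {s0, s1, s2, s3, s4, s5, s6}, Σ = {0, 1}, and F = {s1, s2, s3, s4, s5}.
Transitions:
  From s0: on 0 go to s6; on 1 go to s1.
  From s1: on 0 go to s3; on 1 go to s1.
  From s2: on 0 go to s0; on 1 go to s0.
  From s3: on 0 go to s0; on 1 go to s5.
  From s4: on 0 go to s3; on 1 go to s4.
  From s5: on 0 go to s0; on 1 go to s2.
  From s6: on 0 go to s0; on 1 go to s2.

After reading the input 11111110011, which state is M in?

s0 --1--> s1
s1 --1--> s1
s1 --1--> s1
s1 --1--> s1
s1 --1--> s1
s1 --1--> s1
s1 --1--> s1
s1 --0--> s3
s3 --0--> s0
s0 --1--> s1
s1 --1--> s1

s1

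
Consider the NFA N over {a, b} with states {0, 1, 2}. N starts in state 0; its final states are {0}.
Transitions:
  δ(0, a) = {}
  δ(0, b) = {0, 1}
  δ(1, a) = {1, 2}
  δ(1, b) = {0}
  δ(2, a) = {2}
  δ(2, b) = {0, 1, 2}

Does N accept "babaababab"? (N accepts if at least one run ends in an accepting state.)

accepted

Start: {0}
read b: {0, 1}
read a: {1, 2}
read b: {0, 1, 2}
read a: {1, 2}
read a: {1, 2}
read b: {0, 1, 2}
read a: {1, 2}
read b: {0, 1, 2}
read a: {1, 2}
read b: {0, 1, 2}
Reachable ∩ accepting = {0} — nonempty.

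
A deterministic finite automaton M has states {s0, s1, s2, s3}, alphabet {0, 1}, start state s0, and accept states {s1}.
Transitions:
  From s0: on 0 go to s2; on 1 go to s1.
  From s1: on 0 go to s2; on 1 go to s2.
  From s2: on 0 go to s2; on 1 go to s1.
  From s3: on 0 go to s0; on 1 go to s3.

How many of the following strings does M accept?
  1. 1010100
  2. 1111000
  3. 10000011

0

1010100: rejected
1111000: rejected
10000011: rejected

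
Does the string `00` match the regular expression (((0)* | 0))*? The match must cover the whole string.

yes

Split into 2 pieces 0 · 0; each matches ((0)*|0).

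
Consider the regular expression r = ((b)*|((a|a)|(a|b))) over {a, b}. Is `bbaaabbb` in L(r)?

Neither (b)* nor ((a|a)|(a|b)) matches bbaaabbb.

no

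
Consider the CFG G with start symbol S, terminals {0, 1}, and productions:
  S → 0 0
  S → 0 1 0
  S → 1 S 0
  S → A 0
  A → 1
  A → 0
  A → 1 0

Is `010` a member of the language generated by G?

yes

S ⇒ 010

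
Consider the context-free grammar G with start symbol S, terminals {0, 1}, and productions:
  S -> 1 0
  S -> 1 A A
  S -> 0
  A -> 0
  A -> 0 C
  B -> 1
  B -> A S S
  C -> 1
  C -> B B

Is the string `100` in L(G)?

S ⇒ 1AA ⇒ 10A ⇒ 100

yes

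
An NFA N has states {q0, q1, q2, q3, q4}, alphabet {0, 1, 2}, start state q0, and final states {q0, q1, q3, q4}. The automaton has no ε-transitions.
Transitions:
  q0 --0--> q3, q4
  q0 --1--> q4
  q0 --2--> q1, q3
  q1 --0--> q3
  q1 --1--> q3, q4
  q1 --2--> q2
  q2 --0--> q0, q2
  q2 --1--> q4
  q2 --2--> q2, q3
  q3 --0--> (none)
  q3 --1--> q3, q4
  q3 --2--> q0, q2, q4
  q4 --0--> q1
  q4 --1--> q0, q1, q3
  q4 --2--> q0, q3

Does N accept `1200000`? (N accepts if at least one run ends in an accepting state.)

Start: {q0}
read 1: {q4}
read 2: {q0, q3}
read 0: {q3, q4}
read 0: {q1}
read 0: {q3}
read 0: {}
The reachable set is empty and stays empty for the remaining 1 symbol.
Reachable ∩ accepting = {} — empty.

rejected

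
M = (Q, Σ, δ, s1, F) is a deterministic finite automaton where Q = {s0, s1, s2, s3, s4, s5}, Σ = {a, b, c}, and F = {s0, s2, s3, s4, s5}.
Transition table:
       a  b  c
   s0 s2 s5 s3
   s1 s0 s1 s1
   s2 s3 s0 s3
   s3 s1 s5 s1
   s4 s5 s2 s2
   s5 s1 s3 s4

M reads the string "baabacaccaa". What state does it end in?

s2

s1 --b--> s1
s1 --a--> s0
s0 --a--> s2
s2 --b--> s0
s0 --a--> s2
s2 --c--> s3
s3 --a--> s1
s1 --c--> s1
s1 --c--> s1
s1 --a--> s0
s0 --a--> s2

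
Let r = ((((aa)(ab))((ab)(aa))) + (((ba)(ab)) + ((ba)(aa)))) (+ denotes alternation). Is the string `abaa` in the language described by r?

Neither (((aa)(ab))((ab)(aa))) nor (((ba)(ab))+((ba)(aa))) matches abaa.

no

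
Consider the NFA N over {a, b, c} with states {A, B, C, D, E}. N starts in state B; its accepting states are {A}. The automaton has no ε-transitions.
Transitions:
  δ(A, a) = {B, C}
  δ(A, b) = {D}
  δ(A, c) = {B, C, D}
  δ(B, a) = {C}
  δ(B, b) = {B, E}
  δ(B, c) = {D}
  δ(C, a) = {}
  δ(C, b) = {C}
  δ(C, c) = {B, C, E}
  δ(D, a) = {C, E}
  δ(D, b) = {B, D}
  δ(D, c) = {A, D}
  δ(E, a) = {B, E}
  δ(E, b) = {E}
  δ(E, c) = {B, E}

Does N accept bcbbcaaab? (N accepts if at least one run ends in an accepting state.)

rejected

Start: {B}
read b: {B, E}
read c: {B, D, E}
read b: {B, D, E}
read b: {B, D, E}
read c: {A, B, D, E}
read a: {B, C, E}
read a: {B, C, E}
read a: {B, C, E}
read b: {B, C, E}
Reachable ∩ accepting = {} — empty.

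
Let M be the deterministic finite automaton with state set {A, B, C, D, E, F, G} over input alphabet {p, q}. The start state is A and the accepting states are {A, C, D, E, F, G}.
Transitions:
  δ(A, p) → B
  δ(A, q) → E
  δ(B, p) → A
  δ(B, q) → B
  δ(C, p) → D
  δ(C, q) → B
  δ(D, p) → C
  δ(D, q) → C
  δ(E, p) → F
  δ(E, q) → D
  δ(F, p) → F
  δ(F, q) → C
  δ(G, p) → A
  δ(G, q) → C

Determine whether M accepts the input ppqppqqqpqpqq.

A --p--> B
B --p--> A
A --q--> E
E --p--> F
F --p--> F
F --q--> C
C --q--> B
B --q--> B
B --p--> A
A --q--> E
E --p--> F
F --q--> C
C --q--> B
End in state B, which is not an accepting state.

rejected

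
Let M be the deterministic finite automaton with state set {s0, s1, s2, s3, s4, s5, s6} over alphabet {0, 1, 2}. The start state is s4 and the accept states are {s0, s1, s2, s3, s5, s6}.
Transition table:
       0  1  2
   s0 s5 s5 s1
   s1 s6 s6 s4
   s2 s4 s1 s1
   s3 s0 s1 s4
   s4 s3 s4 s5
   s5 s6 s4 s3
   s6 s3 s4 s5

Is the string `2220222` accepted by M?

accepted

s4 --2--> s5
s5 --2--> s3
s3 --2--> s4
s4 --0--> s3
s3 --2--> s4
s4 --2--> s5
s5 --2--> s3
End in state s3, which is an accepting state.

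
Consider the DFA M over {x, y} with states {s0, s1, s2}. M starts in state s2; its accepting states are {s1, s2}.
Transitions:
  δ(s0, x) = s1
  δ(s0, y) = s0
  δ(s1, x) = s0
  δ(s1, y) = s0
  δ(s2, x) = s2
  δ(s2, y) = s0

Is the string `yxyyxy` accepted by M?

rejected

s2 --y--> s0
s0 --x--> s1
s1 --y--> s0
s0 --y--> s0
s0 --x--> s1
s1 --y--> s0
End in state s0, which is not an accepting state.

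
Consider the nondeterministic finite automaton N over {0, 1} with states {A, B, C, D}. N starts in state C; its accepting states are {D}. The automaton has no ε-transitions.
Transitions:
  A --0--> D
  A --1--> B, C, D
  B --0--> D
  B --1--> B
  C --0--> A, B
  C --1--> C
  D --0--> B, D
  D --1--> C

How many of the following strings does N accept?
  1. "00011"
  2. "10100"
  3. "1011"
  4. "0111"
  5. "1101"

2

"00011": rejected
"10100": accepted
"1011": rejected
"0111": rejected
"1101": accepted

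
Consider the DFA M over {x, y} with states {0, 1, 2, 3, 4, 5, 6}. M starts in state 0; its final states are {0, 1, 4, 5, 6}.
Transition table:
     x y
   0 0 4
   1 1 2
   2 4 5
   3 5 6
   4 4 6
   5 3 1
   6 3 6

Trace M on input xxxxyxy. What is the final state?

0 --x--> 0
0 --x--> 0
0 --x--> 0
0 --x--> 0
0 --y--> 4
4 --x--> 4
4 --y--> 6

6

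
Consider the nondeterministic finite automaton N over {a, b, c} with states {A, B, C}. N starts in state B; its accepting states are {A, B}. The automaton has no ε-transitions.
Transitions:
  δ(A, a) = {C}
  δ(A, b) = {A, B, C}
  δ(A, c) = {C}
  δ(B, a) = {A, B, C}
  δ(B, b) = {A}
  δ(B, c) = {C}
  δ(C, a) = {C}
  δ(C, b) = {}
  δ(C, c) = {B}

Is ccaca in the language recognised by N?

accepted

Start: {B}
read c: {C}
read c: {B}
read a: {A, B, C}
read c: {B, C}
read a: {A, B, C}
Reachable ∩ accepting = {A, B} — nonempty.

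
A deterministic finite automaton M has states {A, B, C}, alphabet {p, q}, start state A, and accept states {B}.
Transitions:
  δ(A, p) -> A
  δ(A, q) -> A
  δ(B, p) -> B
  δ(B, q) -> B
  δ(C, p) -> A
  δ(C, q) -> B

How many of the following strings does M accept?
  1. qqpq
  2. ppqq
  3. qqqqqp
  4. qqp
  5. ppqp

qqpq: rejected
ppqq: rejected
qqqqqp: rejected
qqp: rejected
ppqp: rejected

0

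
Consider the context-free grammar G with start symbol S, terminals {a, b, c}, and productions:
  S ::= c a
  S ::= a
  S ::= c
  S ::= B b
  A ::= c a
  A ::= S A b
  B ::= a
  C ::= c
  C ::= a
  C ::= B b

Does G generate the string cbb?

no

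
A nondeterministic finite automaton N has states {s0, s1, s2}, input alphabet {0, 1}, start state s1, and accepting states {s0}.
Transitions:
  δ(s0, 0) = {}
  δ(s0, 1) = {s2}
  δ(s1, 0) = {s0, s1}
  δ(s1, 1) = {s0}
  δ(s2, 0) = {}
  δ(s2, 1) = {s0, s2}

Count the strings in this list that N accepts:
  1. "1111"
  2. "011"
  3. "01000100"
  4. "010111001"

2

"1111": accepted
"011": accepted
"01000100": rejected
"010111001": rejected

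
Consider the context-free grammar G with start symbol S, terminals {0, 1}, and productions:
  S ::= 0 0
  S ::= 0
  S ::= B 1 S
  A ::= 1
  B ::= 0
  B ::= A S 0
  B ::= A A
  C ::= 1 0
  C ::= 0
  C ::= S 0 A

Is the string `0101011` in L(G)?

no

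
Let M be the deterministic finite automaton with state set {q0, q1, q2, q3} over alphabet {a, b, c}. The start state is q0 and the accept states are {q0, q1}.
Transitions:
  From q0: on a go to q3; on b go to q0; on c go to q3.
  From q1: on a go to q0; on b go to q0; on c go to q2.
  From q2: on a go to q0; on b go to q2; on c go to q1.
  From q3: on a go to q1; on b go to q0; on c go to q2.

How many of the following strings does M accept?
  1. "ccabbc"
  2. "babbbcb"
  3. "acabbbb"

2

"ccabbc": rejected
"babbbcb": accepted
"acabbbb": accepted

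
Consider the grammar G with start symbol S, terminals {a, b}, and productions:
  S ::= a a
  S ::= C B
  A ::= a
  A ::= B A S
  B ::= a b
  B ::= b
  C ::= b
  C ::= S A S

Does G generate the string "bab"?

S ⇒ CB ⇒ bB ⇒ bab

yes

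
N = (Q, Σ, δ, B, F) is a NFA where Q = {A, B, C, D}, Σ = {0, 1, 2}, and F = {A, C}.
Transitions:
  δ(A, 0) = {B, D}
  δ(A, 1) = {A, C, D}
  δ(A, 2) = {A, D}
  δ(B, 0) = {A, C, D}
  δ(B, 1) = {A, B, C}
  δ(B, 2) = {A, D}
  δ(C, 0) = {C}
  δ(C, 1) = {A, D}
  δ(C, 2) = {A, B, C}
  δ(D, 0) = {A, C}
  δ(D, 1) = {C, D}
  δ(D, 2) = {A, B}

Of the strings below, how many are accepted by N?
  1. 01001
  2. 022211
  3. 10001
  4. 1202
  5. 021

5

01001: accepted
022211: accepted
10001: accepted
1202: accepted
021: accepted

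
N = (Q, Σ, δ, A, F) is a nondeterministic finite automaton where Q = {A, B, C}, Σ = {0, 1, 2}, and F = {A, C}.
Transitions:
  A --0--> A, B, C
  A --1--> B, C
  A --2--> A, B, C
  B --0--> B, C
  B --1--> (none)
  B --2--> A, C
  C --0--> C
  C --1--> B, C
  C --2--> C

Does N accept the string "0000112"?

Start: {A}
read 0: {A, B, C}
read 0: {A, B, C}
read 0: {A, B, C}
read 0: {A, B, C}
read 1: {B, C}
read 1: {B, C}
read 2: {A, C}
Reachable ∩ accepting = {A, C} — nonempty.

accepted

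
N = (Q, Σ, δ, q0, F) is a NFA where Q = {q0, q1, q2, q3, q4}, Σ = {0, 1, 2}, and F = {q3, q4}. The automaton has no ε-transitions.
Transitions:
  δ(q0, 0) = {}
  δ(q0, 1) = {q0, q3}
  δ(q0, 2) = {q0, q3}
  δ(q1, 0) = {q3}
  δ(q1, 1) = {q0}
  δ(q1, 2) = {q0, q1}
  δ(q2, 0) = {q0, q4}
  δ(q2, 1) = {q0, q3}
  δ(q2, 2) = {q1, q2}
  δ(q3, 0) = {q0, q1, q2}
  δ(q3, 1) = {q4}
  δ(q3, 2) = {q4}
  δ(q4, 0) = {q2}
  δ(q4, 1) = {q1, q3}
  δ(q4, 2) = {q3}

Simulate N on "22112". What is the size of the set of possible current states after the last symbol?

4

Start: {q0}
read 2: {q0, q3}
read 2: {q0, q3, q4}
read 1: {q0, q1, q3, q4}
read 1: {q0, q1, q3, q4}
read 2: {q0, q1, q3, q4}
Final reachable set {q0, q1, q3, q4} has 4 states.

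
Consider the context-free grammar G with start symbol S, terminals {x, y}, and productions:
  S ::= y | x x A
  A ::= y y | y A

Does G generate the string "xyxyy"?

no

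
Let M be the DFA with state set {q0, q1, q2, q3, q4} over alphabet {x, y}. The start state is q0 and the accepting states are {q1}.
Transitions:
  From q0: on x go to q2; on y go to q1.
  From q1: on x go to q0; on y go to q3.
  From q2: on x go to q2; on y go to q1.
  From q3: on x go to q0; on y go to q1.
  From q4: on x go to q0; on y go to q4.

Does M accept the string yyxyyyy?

rejected

q0 --y--> q1
q1 --y--> q3
q3 --x--> q0
q0 --y--> q1
q1 --y--> q3
q3 --y--> q1
q1 --y--> q3
End in state q3, which is not an accepting state.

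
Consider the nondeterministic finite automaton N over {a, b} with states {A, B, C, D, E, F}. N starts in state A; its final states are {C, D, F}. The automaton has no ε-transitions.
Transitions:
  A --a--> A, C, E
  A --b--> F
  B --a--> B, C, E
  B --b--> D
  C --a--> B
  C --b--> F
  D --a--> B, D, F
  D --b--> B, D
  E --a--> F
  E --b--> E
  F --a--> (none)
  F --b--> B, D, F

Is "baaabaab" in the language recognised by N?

Start: {A}
read b: {F}
read a: {}
The reachable set is empty and stays empty for the remaining 6 symbols.
Reachable ∩ accepting = {} — empty.

rejected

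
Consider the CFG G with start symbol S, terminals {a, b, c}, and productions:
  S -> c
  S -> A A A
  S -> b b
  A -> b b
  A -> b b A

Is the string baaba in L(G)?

no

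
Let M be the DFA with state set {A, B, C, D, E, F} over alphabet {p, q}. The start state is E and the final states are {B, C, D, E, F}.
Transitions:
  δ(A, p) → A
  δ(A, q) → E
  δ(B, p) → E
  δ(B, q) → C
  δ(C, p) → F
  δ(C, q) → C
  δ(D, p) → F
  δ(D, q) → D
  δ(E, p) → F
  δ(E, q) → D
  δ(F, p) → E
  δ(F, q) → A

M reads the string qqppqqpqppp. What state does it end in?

E --q--> D
D --q--> D
D --p--> F
F --p--> E
E --q--> D
D --q--> D
D --p--> F
F --q--> A
A --p--> A
A --p--> A
A --p--> A

A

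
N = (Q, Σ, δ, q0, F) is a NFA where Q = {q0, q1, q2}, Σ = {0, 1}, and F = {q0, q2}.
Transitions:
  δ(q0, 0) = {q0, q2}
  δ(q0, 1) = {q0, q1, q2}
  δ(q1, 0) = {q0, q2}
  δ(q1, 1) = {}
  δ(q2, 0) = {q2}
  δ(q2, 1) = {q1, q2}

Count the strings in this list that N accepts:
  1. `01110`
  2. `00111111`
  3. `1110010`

`01110`: accepted
`00111111`: accepted
`1110010`: accepted

3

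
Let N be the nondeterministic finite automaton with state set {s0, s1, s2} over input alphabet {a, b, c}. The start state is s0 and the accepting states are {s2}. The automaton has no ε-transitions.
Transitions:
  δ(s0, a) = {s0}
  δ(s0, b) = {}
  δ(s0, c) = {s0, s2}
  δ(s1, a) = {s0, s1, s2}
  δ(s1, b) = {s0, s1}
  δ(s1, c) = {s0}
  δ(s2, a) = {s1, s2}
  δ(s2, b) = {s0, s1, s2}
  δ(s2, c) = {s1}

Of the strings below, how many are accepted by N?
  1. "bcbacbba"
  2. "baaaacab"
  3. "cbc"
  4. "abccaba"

"bcbacbba": rejected
"baaaacab": rejected
"cbc": accepted
"abccaba": rejected

1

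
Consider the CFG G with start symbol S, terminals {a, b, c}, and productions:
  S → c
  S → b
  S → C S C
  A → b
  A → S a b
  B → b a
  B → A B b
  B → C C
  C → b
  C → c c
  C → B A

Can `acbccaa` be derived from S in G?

no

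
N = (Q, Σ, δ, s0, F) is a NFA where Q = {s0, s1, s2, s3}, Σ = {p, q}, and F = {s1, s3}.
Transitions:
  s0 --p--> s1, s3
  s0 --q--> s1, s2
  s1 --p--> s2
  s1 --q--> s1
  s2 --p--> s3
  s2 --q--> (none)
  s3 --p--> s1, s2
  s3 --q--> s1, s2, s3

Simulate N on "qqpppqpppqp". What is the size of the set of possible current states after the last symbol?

Start: {s0}
read q: {s1, s2}
read q: {s1}
read p: {s2}
read p: {s3}
read p: {s1, s2}
read q: {s1}
read p: {s2}
read p: {s3}
read p: {s1, s2}
read q: {s1}
read p: {s2}
Final reachable set {s2} has 1 state.

1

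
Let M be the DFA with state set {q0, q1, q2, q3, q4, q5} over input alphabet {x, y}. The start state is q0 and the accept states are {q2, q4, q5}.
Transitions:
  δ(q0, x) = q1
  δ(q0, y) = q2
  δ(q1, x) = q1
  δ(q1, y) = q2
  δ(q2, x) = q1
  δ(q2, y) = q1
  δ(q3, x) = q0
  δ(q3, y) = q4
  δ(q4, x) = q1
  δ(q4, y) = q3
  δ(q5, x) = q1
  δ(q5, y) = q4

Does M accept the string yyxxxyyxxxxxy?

q0 --y--> q2
q2 --y--> q1
q1 --x--> q1
q1 --x--> q1
q1 --x--> q1
q1 --y--> q2
q2 --y--> q1
q1 --x--> q1
q1 --x--> q1
q1 --x--> q1
q1 --x--> q1
q1 --x--> q1
q1 --y--> q2
End in state q2, which is an accepting state.

accepted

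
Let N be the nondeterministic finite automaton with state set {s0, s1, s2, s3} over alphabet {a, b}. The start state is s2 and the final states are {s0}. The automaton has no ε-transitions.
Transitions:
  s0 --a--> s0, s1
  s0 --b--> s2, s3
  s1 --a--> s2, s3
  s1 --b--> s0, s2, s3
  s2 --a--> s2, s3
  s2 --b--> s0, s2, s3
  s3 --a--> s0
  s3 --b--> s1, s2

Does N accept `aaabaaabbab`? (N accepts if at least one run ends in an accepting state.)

Start: {s2}
read a: {s2, s3}
read a: {s0, s2, s3}
read a: {s0, s1, s2, s3}
read b: {s0, s1, s2, s3}
read a: {s0, s1, s2, s3}
read a: {s0, s1, s2, s3}
read a: {s0, s1, s2, s3}
read b: {s0, s1, s2, s3}
read b: {s0, s1, s2, s3}
read a: {s0, s1, s2, s3}
read b: {s0, s1, s2, s3}
Reachable ∩ accepting = {s0} — nonempty.

accepted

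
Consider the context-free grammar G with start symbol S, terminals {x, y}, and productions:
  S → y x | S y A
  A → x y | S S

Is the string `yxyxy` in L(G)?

yes

S ⇒ SyA ⇒ yxyA ⇒ yxyxy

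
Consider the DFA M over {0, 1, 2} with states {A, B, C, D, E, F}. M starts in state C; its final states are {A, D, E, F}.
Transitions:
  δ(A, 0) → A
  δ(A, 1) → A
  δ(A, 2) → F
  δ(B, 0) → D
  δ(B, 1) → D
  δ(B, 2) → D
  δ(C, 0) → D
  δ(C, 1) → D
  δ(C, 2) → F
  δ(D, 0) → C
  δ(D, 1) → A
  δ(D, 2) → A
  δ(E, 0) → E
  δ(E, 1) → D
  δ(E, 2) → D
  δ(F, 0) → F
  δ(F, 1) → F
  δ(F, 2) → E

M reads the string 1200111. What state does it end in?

C --1--> D
D --2--> A
A --0--> A
A --0--> A
A --1--> A
A --1--> A
A --1--> A

A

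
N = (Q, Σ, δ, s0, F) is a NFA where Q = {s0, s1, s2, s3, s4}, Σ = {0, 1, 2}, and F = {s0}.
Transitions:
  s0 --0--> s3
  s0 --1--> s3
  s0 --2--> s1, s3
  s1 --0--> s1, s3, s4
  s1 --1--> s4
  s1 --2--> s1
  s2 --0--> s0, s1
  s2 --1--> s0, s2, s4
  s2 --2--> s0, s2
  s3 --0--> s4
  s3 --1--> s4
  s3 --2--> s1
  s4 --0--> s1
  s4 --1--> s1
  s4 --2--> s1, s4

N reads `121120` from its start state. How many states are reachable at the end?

Start: {s0}
read 1: {s3}
read 2: {s1}
read 1: {s4}
read 1: {s1}
read 2: {s1}
read 0: {s1, s3, s4}
Final reachable set {s1, s3, s4} has 3 states.

3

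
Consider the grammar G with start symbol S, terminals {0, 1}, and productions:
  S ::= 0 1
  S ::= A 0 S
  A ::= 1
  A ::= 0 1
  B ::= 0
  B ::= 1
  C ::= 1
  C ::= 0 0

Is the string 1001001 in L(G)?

yes

S ⇒ A0S ⇒ 10S ⇒ 10A0S ⇒ 10010S ⇒ 1001001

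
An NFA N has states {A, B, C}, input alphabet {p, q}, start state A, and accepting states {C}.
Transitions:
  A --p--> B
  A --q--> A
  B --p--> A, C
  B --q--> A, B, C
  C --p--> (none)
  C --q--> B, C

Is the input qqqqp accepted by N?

rejected

Start: {A}
read q: {A}
read q: {A}
read q: {A}
read q: {A}
read p: {B}
Reachable ∩ accepting = {} — empty.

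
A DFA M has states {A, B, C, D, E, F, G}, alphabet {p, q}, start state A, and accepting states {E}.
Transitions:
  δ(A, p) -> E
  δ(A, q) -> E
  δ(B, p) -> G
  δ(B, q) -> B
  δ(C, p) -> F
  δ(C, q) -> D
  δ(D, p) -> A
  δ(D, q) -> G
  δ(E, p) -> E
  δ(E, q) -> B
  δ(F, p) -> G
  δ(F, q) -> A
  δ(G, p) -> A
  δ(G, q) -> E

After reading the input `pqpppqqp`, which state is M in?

G

A --p--> E
E --q--> B
B --p--> G
G --p--> A
A --p--> E
E --q--> B
B --q--> B
B --p--> G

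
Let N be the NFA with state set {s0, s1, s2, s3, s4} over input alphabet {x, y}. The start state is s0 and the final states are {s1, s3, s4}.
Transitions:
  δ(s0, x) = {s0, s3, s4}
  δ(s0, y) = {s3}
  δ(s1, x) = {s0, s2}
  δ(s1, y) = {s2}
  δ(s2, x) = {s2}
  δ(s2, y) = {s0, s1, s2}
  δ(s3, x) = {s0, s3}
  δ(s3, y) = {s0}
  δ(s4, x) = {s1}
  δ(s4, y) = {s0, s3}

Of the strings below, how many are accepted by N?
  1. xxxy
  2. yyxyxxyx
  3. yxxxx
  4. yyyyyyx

4

xxxy: accepted
yyxyxxyx: accepted
yxxxx: accepted
yyyyyyx: accepted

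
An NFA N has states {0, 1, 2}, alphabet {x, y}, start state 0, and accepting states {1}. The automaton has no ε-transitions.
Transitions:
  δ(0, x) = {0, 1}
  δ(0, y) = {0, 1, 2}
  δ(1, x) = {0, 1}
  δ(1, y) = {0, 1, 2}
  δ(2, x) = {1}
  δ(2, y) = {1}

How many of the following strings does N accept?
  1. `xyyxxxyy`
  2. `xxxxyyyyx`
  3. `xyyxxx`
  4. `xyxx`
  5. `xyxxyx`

`xyyxxxyy`: accepted
`xxxxyyyyx`: accepted
`xyyxxx`: accepted
`xyxx`: accepted
`xyxxyx`: accepted

5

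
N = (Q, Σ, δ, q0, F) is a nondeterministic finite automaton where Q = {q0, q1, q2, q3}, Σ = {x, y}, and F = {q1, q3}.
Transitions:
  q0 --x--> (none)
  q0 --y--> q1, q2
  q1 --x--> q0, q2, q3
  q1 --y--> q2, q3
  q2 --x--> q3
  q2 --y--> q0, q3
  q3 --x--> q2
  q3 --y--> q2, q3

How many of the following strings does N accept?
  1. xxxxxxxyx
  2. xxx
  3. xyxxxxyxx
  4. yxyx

1

xxxxxxxyx: rejected
xxx: rejected
xyxxxxyxx: rejected
yxyx: accepted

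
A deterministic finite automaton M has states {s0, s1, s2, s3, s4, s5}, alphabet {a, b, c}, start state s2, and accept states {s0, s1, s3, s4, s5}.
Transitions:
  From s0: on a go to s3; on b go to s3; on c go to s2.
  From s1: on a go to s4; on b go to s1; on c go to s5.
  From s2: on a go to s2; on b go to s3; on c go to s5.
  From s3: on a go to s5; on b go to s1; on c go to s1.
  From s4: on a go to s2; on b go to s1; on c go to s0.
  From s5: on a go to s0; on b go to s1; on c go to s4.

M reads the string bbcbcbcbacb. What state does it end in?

s3

s2 --b--> s3
s3 --b--> s1
s1 --c--> s5
s5 --b--> s1
s1 --c--> s5
s5 --b--> s1
s1 --c--> s5
s5 --b--> s1
s1 --a--> s4
s4 --c--> s0
s0 --b--> s3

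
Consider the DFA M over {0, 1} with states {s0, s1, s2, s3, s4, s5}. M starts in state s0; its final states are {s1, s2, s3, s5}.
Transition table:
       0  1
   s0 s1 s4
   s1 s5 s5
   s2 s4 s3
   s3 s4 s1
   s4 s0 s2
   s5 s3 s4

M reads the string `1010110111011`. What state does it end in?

s2

s0 --1--> s4
s4 --0--> s0
s0 --1--> s4
s4 --0--> s0
s0 --1--> s4
s4 --1--> s2
s2 --0--> s4
s4 --1--> s2
s2 --1--> s3
s3 --1--> s1
s1 --0--> s5
s5 --1--> s4
s4 --1--> s2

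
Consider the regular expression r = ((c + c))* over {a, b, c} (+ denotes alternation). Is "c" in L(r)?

Split into 1 piece c; each matches (c+c).

yes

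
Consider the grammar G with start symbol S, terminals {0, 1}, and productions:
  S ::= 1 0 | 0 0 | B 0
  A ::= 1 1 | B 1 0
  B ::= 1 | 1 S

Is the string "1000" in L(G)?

S ⇒ B0 ⇒ 1S0 ⇒ 1000

yes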